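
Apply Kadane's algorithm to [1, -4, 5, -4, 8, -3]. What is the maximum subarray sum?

Using Kadane's algorithm on [1, -4, 5, -4, 8, -3]:

Scanning through the array:
Position 1 (value -4): max_ending_here = -3, max_so_far = 1
Position 2 (value 5): max_ending_here = 5, max_so_far = 5
Position 3 (value -4): max_ending_here = 1, max_so_far = 5
Position 4 (value 8): max_ending_here = 9, max_so_far = 9
Position 5 (value -3): max_ending_here = 6, max_so_far = 9

Maximum subarray: [5, -4, 8]
Maximum sum: 9

The maximum subarray is [5, -4, 8] with sum 9. This subarray runs from index 2 to index 4.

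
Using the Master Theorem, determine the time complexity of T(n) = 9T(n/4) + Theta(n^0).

Master Theorem for T(n) = 9T(n/4) + O(n^0):

a = 9, b = 4, c = 0
log_b(a) = log_4(9) = 1.5850

Case 1: c = 0 < log_4(9) = 1.5850
T(n) = O(n^(log_4 9))

For T(n) = 9T(n/4) + O(n^0): log_4(9) = 1.5850. This is Case 1 of the Master Theorem (c < log_b(a), work dominated by leaves), giving O(n^(log_4 9)).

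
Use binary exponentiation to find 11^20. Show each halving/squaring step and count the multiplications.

Computing 11^20 by squaring (build up from 11^1; each line after the first costs one multiplication):

11^1 = 11
11^2 = (11^1)^2 = 11^2 = 121
11^4 = (11^2)^2 = 121^2 = 14641
11^5 = 11 * 11^4 = 11 * 14641 = 161051
11^10 = (11^5)^2 = 161051^2 = 25937424601
11^20 = (11^10)^2 = 25937424601^2 = 672749994932560009201

Result: 672749994932560009201
Multiplications needed: 5 (5 lines after 11^1)

11^20 = 672749994932560009201. Using exponentiation by squaring, this requires 5 multiplications. The key idea: if the exponent is even, square the half-power; if odd, multiply by the base once.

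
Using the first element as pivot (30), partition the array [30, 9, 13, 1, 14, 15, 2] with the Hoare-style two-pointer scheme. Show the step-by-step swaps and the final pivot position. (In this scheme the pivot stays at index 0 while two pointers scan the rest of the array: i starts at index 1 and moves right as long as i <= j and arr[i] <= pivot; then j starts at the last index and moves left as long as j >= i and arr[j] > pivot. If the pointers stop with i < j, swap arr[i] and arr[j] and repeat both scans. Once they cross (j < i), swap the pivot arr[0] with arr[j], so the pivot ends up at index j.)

Hoare-style two-pointer partition with pivot = 30:

Initial array: [30, 9, 13, 1, 14, 15, 2]

Pointers start at i = 1, j = 6.
i ends at 7, j ends at 6: the pointers have crossed (j < i), so scanning stops.

Swap pivot arr[0] with arr[6] to place pivot at position 6: [2, 9, 13, 1, 14, 15, 30]
Pivot position: 6

After partitioning with pivot 30, the array becomes [2, 9, 13, 1, 14, 15, 30]. The pivot is placed at index 6. All elements to the left of the pivot are <= 30, and all elements to the right are > 30.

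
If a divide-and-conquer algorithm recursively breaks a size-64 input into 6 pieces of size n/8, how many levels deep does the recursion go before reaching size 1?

For divide and conquer with division factor 8:

Problem sizes at each level:
Level 0: 64
Level 1: 8
Level 2: 1

The root is level 0 and the size-1 base case is level 2 (the tree spans levels 0 through 2, i.e. 3 levels counting the root), so the depth is the number of divisions: log_8(64) = 2

The recursion tree depth is log_8(64) = 2. At each level, the problem size is divided by 8, so it takes 2 divisions to reduce to a base case of size 1. The algorithm makes 6 recursive calls at each level.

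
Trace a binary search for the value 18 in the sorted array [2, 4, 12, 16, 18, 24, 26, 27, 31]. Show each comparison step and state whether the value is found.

Binary search for 18 in [2, 4, 12, 16, 18, 24, 26, 27, 31]:

lo=0, hi=8, mid=4, arr[mid]=18 -> Found target at index 4!

Binary search finds 18 at index 4 after 1 comparisons. The search repeatedly halves the search space by comparing with the middle element.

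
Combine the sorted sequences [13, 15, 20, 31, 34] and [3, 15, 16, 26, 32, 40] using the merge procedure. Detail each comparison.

Merging process:

Compare 13 vs 3: take 3 from right. Merged: [3]
Compare 13 vs 15: take 13 from left. Merged: [3, 13]
Compare 15 vs 15: take 15 from left. Merged: [3, 13, 15]
Compare 20 vs 15: take 15 from right. Merged: [3, 13, 15, 15]
Compare 20 vs 16: take 16 from right. Merged: [3, 13, 15, 15, 16]
Compare 20 vs 26: take 20 from left. Merged: [3, 13, 15, 15, 16, 20]
Compare 31 vs 26: take 26 from right. Merged: [3, 13, 15, 15, 16, 20, 26]
Compare 31 vs 32: take 31 from left. Merged: [3, 13, 15, 15, 16, 20, 26, 31]
Compare 34 vs 32: take 32 from right. Merged: [3, 13, 15, 15, 16, 20, 26, 31, 32]
Compare 34 vs 40: take 34 from left. Merged: [3, 13, 15, 15, 16, 20, 26, 31, 32, 34]
Append remaining from right: [40]. Merged: [3, 13, 15, 15, 16, 20, 26, 31, 32, 34, 40]

Final merged array: [3, 13, 15, 15, 16, 20, 26, 31, 32, 34, 40]
Total comparisons: 10

The merged array is [3, 13, 15, 15, 16, 20, 26, 31, 32, 34, 40], requiring 10 comparisons. The merge step runs in O(n) time where n is the total number of elements.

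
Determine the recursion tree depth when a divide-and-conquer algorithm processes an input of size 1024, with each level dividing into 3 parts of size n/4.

For divide and conquer with division factor 4:

Problem sizes at each level:
Level 0: 1024
Level 1: 256
Level 2: 64
Level 3: 16
Level 4: 4
Level 5: 1

The root is level 0 and the size-1 base case is level 5 (the tree spans levels 0 through 5, i.e. 6 levels counting the root), so the depth is the number of divisions: log_4(1024) = 5

The recursion tree depth is log_4(1024) = 5. At each level, the problem size is divided by 4, so it takes 5 divisions to reduce to a base case of size 1. The algorithm makes 3 recursive calls at each level.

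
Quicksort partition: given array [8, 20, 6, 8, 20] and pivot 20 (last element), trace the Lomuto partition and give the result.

Lomuto partition with pivot = 20:

Initial array: [8, 20, 6, 8, 20]

arr[0]=8 <= 20: swap with position 0, array becomes [8, 20, 6, 8, 20]
arr[1]=20 <= 20: swap with position 1, array becomes [8, 20, 6, 8, 20]
arr[2]=6 <= 20: swap with position 2, array becomes [8, 20, 6, 8, 20]
arr[3]=8 <= 20: swap with position 3, array becomes [8, 20, 6, 8, 20]

Place pivot at position 4: [8, 20, 6, 8, 20]
Pivot position: 4

After partitioning with pivot 20, the array becomes [8, 20, 6, 8, 20]. The pivot is placed at index 4. All elements to the left of the pivot are <= 20, and all elements to the right are > 20.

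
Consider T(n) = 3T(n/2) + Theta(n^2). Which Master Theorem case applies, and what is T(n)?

Master Theorem for T(n) = 3T(n/2) + O(n^2):

a = 3, b = 2, c = 2
log_b(a) = log_2(3) = 1.5850

Case 3: c = 2 > log_2(3) = 1.5850
T(n) = O(n^2) = O(n^2)

For T(n) = 3T(n/2) + O(n^2): log_2(3) = 1.5850. This is Case 3 of the Master Theorem (c > log_b(a), work dominated by root), giving O(n^2).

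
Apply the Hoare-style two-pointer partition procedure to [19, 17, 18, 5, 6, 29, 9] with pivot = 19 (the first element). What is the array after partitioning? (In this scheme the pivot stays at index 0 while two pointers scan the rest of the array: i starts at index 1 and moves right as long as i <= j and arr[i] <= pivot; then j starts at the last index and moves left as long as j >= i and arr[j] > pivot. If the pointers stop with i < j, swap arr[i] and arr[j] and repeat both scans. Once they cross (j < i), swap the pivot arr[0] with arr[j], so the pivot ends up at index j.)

Hoare-style two-pointer partition with pivot = 19:

Initial array: [19, 17, 18, 5, 6, 29, 9]

Pointers start at i = 1, j = 6.
i stops at index 5 (arr[5]=29 > 19), j stops at index 6 (arr[6]=9 <= 19): swap arr[5] and arr[6], array becomes [19, 17, 18, 5, 6, 9, 29]
i ends at 6, j ends at 5: the pointers have crossed (j < i), so scanning stops.

Swap pivot arr[0] with arr[5] to place pivot at position 5: [9, 17, 18, 5, 6, 19, 29]
Pivot position: 5

After partitioning with pivot 19, the array becomes [9, 17, 18, 5, 6, 19, 29]. The pivot is placed at index 5. All elements to the left of the pivot are <= 19, and all elements to the right are > 19.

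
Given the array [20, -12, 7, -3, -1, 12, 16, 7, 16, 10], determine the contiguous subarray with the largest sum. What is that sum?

Using Kadane's algorithm on [20, -12, 7, -3, -1, 12, 16, 7, 16, 10]:

Scanning through the array:
Position 1 (value -12): max_ending_here = 8, max_so_far = 20
Position 2 (value 7): max_ending_here = 15, max_so_far = 20
Position 3 (value -3): max_ending_here = 12, max_so_far = 20
Position 4 (value -1): max_ending_here = 11, max_so_far = 20
Position 5 (value 12): max_ending_here = 23, max_so_far = 23
Position 6 (value 16): max_ending_here = 39, max_so_far = 39
Position 7 (value 7): max_ending_here = 46, max_so_far = 46
Position 8 (value 16): max_ending_here = 62, max_so_far = 62
Position 9 (value 10): max_ending_here = 72, max_so_far = 72

Maximum subarray: [20, -12, 7, -3, -1, 12, 16, 7, 16, 10]
Maximum sum: 72

The maximum subarray is [20, -12, 7, -3, -1, 12, 16, 7, 16, 10] with sum 72. This subarray runs from index 0 to index 9.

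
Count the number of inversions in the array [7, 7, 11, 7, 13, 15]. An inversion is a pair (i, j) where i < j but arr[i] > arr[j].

Finding inversions in [7, 7, 11, 7, 13, 15]:

(2, 3): arr[2]=11 > arr[3]=7

Total inversions: 1

The array has 1 inversion(s): (2,3). Each pair (i,j) satisfies i < j and arr[i] > arr[j].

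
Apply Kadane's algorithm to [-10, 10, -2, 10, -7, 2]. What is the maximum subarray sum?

Using Kadane's algorithm on [-10, 10, -2, 10, -7, 2]:

Scanning through the array:
Position 1 (value 10): max_ending_here = 10, max_so_far = 10
Position 2 (value -2): max_ending_here = 8, max_so_far = 10
Position 3 (value 10): max_ending_here = 18, max_so_far = 18
Position 4 (value -7): max_ending_here = 11, max_so_far = 18
Position 5 (value 2): max_ending_here = 13, max_so_far = 18

Maximum subarray: [10, -2, 10]
Maximum sum: 18

The maximum subarray is [10, -2, 10] with sum 18. This subarray runs from index 1 to index 3.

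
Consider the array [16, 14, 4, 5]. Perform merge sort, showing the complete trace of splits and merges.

Merge sort trace:

Split: [16, 14, 4, 5] -> [16, 14] and [4, 5]
  Split: [16, 14] -> [16] and [14]
  Merge: [16] + [14] -> [14, 16]
  Split: [4, 5] -> [4] and [5]
  Merge: [4] + [5] -> [4, 5]
Merge: [14, 16] + [4, 5] -> [4, 5, 14, 16]

Final sorted array: [4, 5, 14, 16]

The merge sort proceeds by recursively splitting the array and merging sorted halves.
After all merges, the sorted array is [4, 5, 14, 16].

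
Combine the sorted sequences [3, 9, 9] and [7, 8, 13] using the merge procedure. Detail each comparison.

Merging process:

Compare 3 vs 7: take 3 from left. Merged: [3]
Compare 9 vs 7: take 7 from right. Merged: [3, 7]
Compare 9 vs 8: take 8 from right. Merged: [3, 7, 8]
Compare 9 vs 13: take 9 from left. Merged: [3, 7, 8, 9]
Compare 9 vs 13: take 9 from left. Merged: [3, 7, 8, 9, 9]
Append remaining from right: [13]. Merged: [3, 7, 8, 9, 9, 13]

Final merged array: [3, 7, 8, 9, 9, 13]
Total comparisons: 5

The merged array is [3, 7, 8, 9, 9, 13], requiring 5 comparisons. The merge step runs in O(n) time where n is the total number of elements.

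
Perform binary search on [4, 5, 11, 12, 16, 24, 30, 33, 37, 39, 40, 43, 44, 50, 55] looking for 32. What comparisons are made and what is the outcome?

Binary search for 32 in [4, 5, 11, 12, 16, 24, 30, 33, 37, 39, 40, 43, 44, 50, 55]:

lo=0, hi=14, mid=7, arr[mid]=33 -> 33 > 32, search left half
lo=0, hi=6, mid=3, arr[mid]=12 -> 12 < 32, search right half
lo=4, hi=6, mid=5, arr[mid]=24 -> 24 < 32, search right half
lo=6, hi=6, mid=6, arr[mid]=30 -> 30 < 32, search right half
lo=7 > hi=6, target 32 not found

Binary search determines that 32 is not in the array after 4 comparisons. The search space was exhausted without finding the target.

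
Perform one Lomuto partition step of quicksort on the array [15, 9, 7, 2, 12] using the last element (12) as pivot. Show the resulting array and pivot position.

Lomuto partition with pivot = 12:

Initial array: [15, 9, 7, 2, 12]

arr[0]=15 > 12: no swap
arr[1]=9 <= 12: swap with position 0, array becomes [9, 15, 7, 2, 12]
arr[2]=7 <= 12: swap with position 1, array becomes [9, 7, 15, 2, 12]
arr[3]=2 <= 12: swap with position 2, array becomes [9, 7, 2, 15, 12]

Place pivot at position 3: [9, 7, 2, 12, 15]
Pivot position: 3

After partitioning with pivot 12, the array becomes [9, 7, 2, 12, 15]. The pivot is placed at index 3. All elements to the left of the pivot are <= 12, and all elements to the right are > 12.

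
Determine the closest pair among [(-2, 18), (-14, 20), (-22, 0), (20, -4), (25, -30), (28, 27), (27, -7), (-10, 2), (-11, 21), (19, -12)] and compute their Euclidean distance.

Computing all pairwise distances among 10 points:

d((-2, 18), (-14, 20)) = 12.1655
d((-2, 18), (-22, 0)) = 26.9072
d((-2, 18), (20, -4)) = 31.1127
d((-2, 18), (25, -30)) = 55.0727
d((-2, 18), (28, 27)) = 31.3209
d((-2, 18), (27, -7)) = 38.2884
d((-2, 18), (-10, 2)) = 17.8885
d((-2, 18), (-11, 21)) = 9.4868
d((-2, 18), (19, -12)) = 36.6197
d((-14, 20), (-22, 0)) = 21.5407
d((-14, 20), (20, -4)) = 41.6173
d((-14, 20), (25, -30)) = 63.4114
d((-14, 20), (28, 27)) = 42.5793
d((-14, 20), (27, -7)) = 49.0918
d((-14, 20), (-10, 2)) = 18.4391
d((-14, 20), (-11, 21)) = 3.1623 <-- minimum
d((-14, 20), (19, -12)) = 45.9674
d((-22, 0), (20, -4)) = 42.19
d((-22, 0), (25, -30)) = 55.7584
d((-22, 0), (28, 27)) = 56.8243
d((-22, 0), (27, -7)) = 49.4975
d((-22, 0), (-10, 2)) = 12.1655
d((-22, 0), (-11, 21)) = 23.7065
d((-22, 0), (19, -12)) = 42.72
d((20, -4), (25, -30)) = 26.4764
d((20, -4), (28, 27)) = 32.0156
d((20, -4), (27, -7)) = 7.6158
d((20, -4), (-10, 2)) = 30.5941
d((20, -4), (-11, 21)) = 39.8246
d((20, -4), (19, -12)) = 8.0623
d((25, -30), (28, 27)) = 57.0789
d((25, -30), (27, -7)) = 23.0868
d((25, -30), (-10, 2)) = 47.4236
d((25, -30), (-11, 21)) = 62.426
d((25, -30), (19, -12)) = 18.9737
d((28, 27), (27, -7)) = 34.0147
d((28, 27), (-10, 2)) = 45.4863
d((28, 27), (-11, 21)) = 39.4588
d((28, 27), (19, -12)) = 40.025
d((27, -7), (-10, 2)) = 38.0789
d((27, -7), (-11, 21)) = 47.2017
d((27, -7), (19, -12)) = 9.434
d((-10, 2), (-11, 21)) = 19.0263
d((-10, 2), (19, -12)) = 32.2025
d((-11, 21), (19, -12)) = 44.5982

Closest pair: (-14, 20) and (-11, 21) with distance 3.1623

The closest pair is (-14, 20) and (-11, 21) with Euclidean distance 3.1623. For 10 points, brute-force pairwise comparison is shown above. For large n, the divide-and-conquer algorithm (sort by x, recurse on halves, check the dividing strip) achieves O(n log n).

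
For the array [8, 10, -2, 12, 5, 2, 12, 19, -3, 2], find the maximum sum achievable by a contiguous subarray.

Using Kadane's algorithm on [8, 10, -2, 12, 5, 2, 12, 19, -3, 2]:

Scanning through the array:
Position 1 (value 10): max_ending_here = 18, max_so_far = 18
Position 2 (value -2): max_ending_here = 16, max_so_far = 18
Position 3 (value 12): max_ending_here = 28, max_so_far = 28
Position 4 (value 5): max_ending_here = 33, max_so_far = 33
Position 5 (value 2): max_ending_here = 35, max_so_far = 35
Position 6 (value 12): max_ending_here = 47, max_so_far = 47
Position 7 (value 19): max_ending_here = 66, max_so_far = 66
Position 8 (value -3): max_ending_here = 63, max_so_far = 66
Position 9 (value 2): max_ending_here = 65, max_so_far = 66

Maximum subarray: [8, 10, -2, 12, 5, 2, 12, 19]
Maximum sum: 66

The maximum subarray is [8, 10, -2, 12, 5, 2, 12, 19] with sum 66. This subarray runs from index 0 to index 7.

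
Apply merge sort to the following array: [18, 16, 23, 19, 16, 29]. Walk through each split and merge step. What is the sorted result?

Merge sort trace:

Split: [18, 16, 23, 19, 16, 29] -> [18, 16, 23] and [19, 16, 29]
  Split: [18, 16, 23] -> [18] and [16, 23]
    Split: [16, 23] -> [16] and [23]
    Merge: [16] + [23] -> [16, 23]
  Merge: [18] + [16, 23] -> [16, 18, 23]
  Split: [19, 16, 29] -> [19] and [16, 29]
    Split: [16, 29] -> [16] and [29]
    Merge: [16] + [29] -> [16, 29]
  Merge: [19] + [16, 29] -> [16, 19, 29]
Merge: [16, 18, 23] + [16, 19, 29] -> [16, 16, 18, 19, 23, 29]

Final sorted array: [16, 16, 18, 19, 23, 29]

The merge sort proceeds by recursively splitting the array and merging sorted halves.
After all merges, the sorted array is [16, 16, 18, 19, 23, 29].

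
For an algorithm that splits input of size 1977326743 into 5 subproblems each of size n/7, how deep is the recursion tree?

For divide and conquer with division factor 7:

Problem sizes at each level:
Level 0: 1977326743
Level 1: 282475249
Level 2: 40353607
Level 3: 5764801
Level 4: 823543
Level 5: 117649
Level 6: 16807
Level 7: 2401
Level 8: 343
Level 9: 49
Level 10: 7
Level 11: 1

The root is level 0 and the size-1 base case is level 11 (the tree spans levels 0 through 11, i.e. 12 levels counting the root), so the depth is the number of divisions: log_7(1977326743) = 11

The recursion tree depth is log_7(1977326743) = 11. At each level, the problem size is divided by 7, so it takes 11 divisions to reduce to a base case of size 1. The algorithm makes 5 recursive calls at each level.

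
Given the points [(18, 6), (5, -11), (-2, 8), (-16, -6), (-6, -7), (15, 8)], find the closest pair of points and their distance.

Computing all pairwise distances among 6 points:

d((18, 6), (5, -11)) = 21.4009
d((18, 6), (-2, 8)) = 20.0998
d((18, 6), (-16, -6)) = 36.0555
d((18, 6), (-6, -7)) = 27.2947
d((18, 6), (15, 8)) = 3.6056 <-- minimum
d((5, -11), (-2, 8)) = 20.2485
d((5, -11), (-16, -6)) = 21.587
d((5, -11), (-6, -7)) = 11.7047
d((5, -11), (15, 8)) = 21.4709
d((-2, 8), (-16, -6)) = 19.799
d((-2, 8), (-6, -7)) = 15.5242
d((-2, 8), (15, 8)) = 17.0
d((-16, -6), (-6, -7)) = 10.0499
d((-16, -6), (15, 8)) = 34.0147
d((-6, -7), (15, 8)) = 25.807

Closest pair: (18, 6) and (15, 8) with distance 3.6056

The closest pair is (18, 6) and (15, 8) with Euclidean distance 3.6056. For 6 points, brute-force pairwise comparison is shown above. For large n, the divide-and-conquer algorithm (sort by x, recurse on halves, check the dividing strip) achieves O(n log n).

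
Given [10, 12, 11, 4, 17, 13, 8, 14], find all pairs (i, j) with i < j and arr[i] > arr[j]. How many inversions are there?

Finding inversions in [10, 12, 11, 4, 17, 13, 8, 14]:

(0, 3): arr[0]=10 > arr[3]=4
(0, 6): arr[0]=10 > arr[6]=8
(1, 2): arr[1]=12 > arr[2]=11
(1, 3): arr[1]=12 > arr[3]=4
(1, 6): arr[1]=12 > arr[6]=8
(2, 3): arr[2]=11 > arr[3]=4
(2, 6): arr[2]=11 > arr[6]=8
(4, 5): arr[4]=17 > arr[5]=13
(4, 6): arr[4]=17 > arr[6]=8
(4, 7): arr[4]=17 > arr[7]=14
(5, 6): arr[5]=13 > arr[6]=8

Total inversions: 11

The array has 11 inversion(s): (0,3), (0,6), (1,2), (1,3), (1,6), (2,3), (2,6), (4,5), (4,6), (4,7), (5,6). Each pair (i,j) satisfies i < j and arr[i] > arr[j].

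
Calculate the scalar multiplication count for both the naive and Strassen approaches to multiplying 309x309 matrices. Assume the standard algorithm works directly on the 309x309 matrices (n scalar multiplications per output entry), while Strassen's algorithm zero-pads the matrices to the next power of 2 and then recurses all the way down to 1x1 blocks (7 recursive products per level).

Matrix multiplication for 309x309 matrices:

Strassen's algorithm requires power-of-2 dimensions. Pad 309x309 to 512x512 (next power of 2).

Standard algorithm: 309^3 = 29503629 multiplications
Strassen's algorithm: 7^(log2(512)) = 7^9 = 40353607 multiplications
Difference: 29503629 - 40353607 = -10849978 (Strassen uses MORE here due to padding overhead — for small or just-over-power-of-2 n, padding can outweigh the per-level savings)

Standard: 29503629 multiplications (309^3). Strassen: 40353607 multiplications (7^9, after padding to 512x512). Strassen reduces 8 recursive multiplications to 7 at each level.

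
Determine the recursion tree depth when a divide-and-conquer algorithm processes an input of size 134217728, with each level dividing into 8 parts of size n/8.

For divide and conquer with division factor 8:

Problem sizes at each level:
Level 0: 134217728
Level 1: 16777216
Level 2: 2097152
Level 3: 262144
Level 4: 32768
Level 5: 4096
Level 6: 512
Level 7: 64
Level 8: 8
Level 9: 1

The root is level 0 and the size-1 base case is level 9 (the tree spans levels 0 through 9, i.e. 10 levels counting the root), so the depth is the number of divisions: log_8(134217728) = 9

The recursion tree depth is log_8(134217728) = 9. At each level, the problem size is divided by 8, so it takes 9 divisions to reduce to a base case of size 1. The algorithm makes 8 recursive calls at each level.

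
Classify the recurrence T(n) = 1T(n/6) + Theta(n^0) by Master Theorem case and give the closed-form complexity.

Master Theorem for T(n) = 1T(n/6) + O(n^0):

a = 1, b = 6, c = 0
log_b(a) = log_6(1) = 0.0000

Case 2: c = 0 = log_6(1) = 0.0000
T(n) = O(n^0 log n) = O(log n)

For T(n) = 1T(n/6) + O(n^0): log_6(1) = 0.0000. This is Case 2 of the Master Theorem (c = log_b(a), equal work at all levels), giving O(log n).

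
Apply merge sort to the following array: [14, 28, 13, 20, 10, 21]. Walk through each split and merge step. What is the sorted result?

Merge sort trace:

Split: [14, 28, 13, 20, 10, 21] -> [14, 28, 13] and [20, 10, 21]
  Split: [14, 28, 13] -> [14] and [28, 13]
    Split: [28, 13] -> [28] and [13]
    Merge: [28] + [13] -> [13, 28]
  Merge: [14] + [13, 28] -> [13, 14, 28]
  Split: [20, 10, 21] -> [20] and [10, 21]
    Split: [10, 21] -> [10] and [21]
    Merge: [10] + [21] -> [10, 21]
  Merge: [20] + [10, 21] -> [10, 20, 21]
Merge: [13, 14, 28] + [10, 20, 21] -> [10, 13, 14, 20, 21, 28]

Final sorted array: [10, 13, 14, 20, 21, 28]

The merge sort proceeds by recursively splitting the array and merging sorted halves.
After all merges, the sorted array is [10, 13, 14, 20, 21, 28].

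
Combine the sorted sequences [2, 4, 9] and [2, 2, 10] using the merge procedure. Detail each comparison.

Merging process:

Compare 2 vs 2: take 2 from left. Merged: [2]
Compare 4 vs 2: take 2 from right. Merged: [2, 2]
Compare 4 vs 2: take 2 from right. Merged: [2, 2, 2]
Compare 4 vs 10: take 4 from left. Merged: [2, 2, 2, 4]
Compare 9 vs 10: take 9 from left. Merged: [2, 2, 2, 4, 9]
Append remaining from right: [10]. Merged: [2, 2, 2, 4, 9, 10]

Final merged array: [2, 2, 2, 4, 9, 10]
Total comparisons: 5

The merged array is [2, 2, 2, 4, 9, 10], requiring 5 comparisons. The merge step runs in O(n) time where n is the total number of elements.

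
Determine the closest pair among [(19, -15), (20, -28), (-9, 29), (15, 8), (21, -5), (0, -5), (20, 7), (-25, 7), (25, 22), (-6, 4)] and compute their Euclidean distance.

Computing all pairwise distances among 10 points:

d((19, -15), (20, -28)) = 13.0384
d((19, -15), (-9, 29)) = 52.1536
d((19, -15), (15, 8)) = 23.3452
d((19, -15), (21, -5)) = 10.198
d((19, -15), (0, -5)) = 21.4709
d((19, -15), (20, 7)) = 22.0227
d((19, -15), (-25, 7)) = 49.1935
d((19, -15), (25, 22)) = 37.4833
d((19, -15), (-6, 4)) = 31.4006
d((20, -28), (-9, 29)) = 63.9531
d((20, -28), (15, 8)) = 36.3456
d((20, -28), (21, -5)) = 23.0217
d((20, -28), (0, -5)) = 30.4795
d((20, -28), (20, 7)) = 35.0
d((20, -28), (-25, 7)) = 57.0088
d((20, -28), (25, 22)) = 50.2494
d((20, -28), (-6, 4)) = 41.2311
d((-9, 29), (15, 8)) = 31.8904
d((-9, 29), (21, -5)) = 45.3431
d((-9, 29), (0, -5)) = 35.171
d((-9, 29), (20, 7)) = 36.4005
d((-9, 29), (-25, 7)) = 27.2029
d((-9, 29), (25, 22)) = 34.7131
d((-9, 29), (-6, 4)) = 25.1794
d((15, 8), (21, -5)) = 14.3178
d((15, 8), (0, -5)) = 19.8494
d((15, 8), (20, 7)) = 5.099 <-- minimum
d((15, 8), (-25, 7)) = 40.0125
d((15, 8), (25, 22)) = 17.2047
d((15, 8), (-6, 4)) = 21.3776
d((21, -5), (0, -5)) = 21.0
d((21, -5), (20, 7)) = 12.0416
d((21, -5), (-25, 7)) = 47.5395
d((21, -5), (25, 22)) = 27.2947
d((21, -5), (-6, 4)) = 28.4605
d((0, -5), (20, 7)) = 23.3238
d((0, -5), (-25, 7)) = 27.7308
d((0, -5), (25, 22)) = 36.7967
d((0, -5), (-6, 4)) = 10.8167
d((20, 7), (-25, 7)) = 45.0
d((20, 7), (25, 22)) = 15.8114
d((20, 7), (-6, 4)) = 26.1725
d((-25, 7), (25, 22)) = 52.2015
d((-25, 7), (-6, 4)) = 19.2354
d((25, 22), (-6, 4)) = 35.8469

Closest pair: (15, 8) and (20, 7) with distance 5.099

The closest pair is (15, 8) and (20, 7) with Euclidean distance 5.099. For 10 points, brute-force pairwise comparison is shown above. For large n, the divide-and-conquer algorithm (sort by x, recurse on halves, check the dividing strip) achieves O(n log n).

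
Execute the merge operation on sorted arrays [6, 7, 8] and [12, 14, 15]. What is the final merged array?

Merging process:

Compare 6 vs 12: take 6 from left. Merged: [6]
Compare 7 vs 12: take 7 from left. Merged: [6, 7]
Compare 8 vs 12: take 8 from left. Merged: [6, 7, 8]
Append remaining from right: [12, 14, 15]. Merged: [6, 7, 8, 12, 14, 15]

Final merged array: [6, 7, 8, 12, 14, 15]
Total comparisons: 3

The merged array is [6, 7, 8, 12, 14, 15], requiring 3 comparisons. The merge step runs in O(n) time where n is the total number of elements.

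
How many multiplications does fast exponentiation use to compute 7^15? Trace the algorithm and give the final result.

Computing 7^15 by squaring (build up from 7^1; each line after the first costs one multiplication):

7^1 = 7
7^2 = (7^1)^2 = 7^2 = 49
7^3 = 7 * 7^2 = 7 * 49 = 343
7^6 = (7^3)^2 = 343^2 = 117649
7^7 = 7 * 7^6 = 7 * 117649 = 823543
7^14 = (7^7)^2 = 823543^2 = 678223072849
7^15 = 7 * 7^14 = 7 * 678223072849 = 4747561509943

Result: 4747561509943
Multiplications needed: 6 (6 lines after 7^1)

7^15 = 4747561509943. Using exponentiation by squaring, this requires 6 multiplications. The key idea: if the exponent is even, square the half-power; if odd, multiply by the base once.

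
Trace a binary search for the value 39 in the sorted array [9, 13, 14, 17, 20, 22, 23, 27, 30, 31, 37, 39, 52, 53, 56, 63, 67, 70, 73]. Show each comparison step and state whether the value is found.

Binary search for 39 in [9, 13, 14, 17, 20, 22, 23, 27, 30, 31, 37, 39, 52, 53, 56, 63, 67, 70, 73]:

lo=0, hi=18, mid=9, arr[mid]=31 -> 31 < 39, search right half
lo=10, hi=18, mid=14, arr[mid]=56 -> 56 > 39, search left half
lo=10, hi=13, mid=11, arr[mid]=39 -> Found target at index 11!

Binary search finds 39 at index 11 after 3 comparisons. The search repeatedly halves the search space by comparing with the middle element.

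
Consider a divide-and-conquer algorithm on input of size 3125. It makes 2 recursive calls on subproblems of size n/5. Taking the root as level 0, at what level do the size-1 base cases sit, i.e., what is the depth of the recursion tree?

For divide and conquer with division factor 5:

Problem sizes at each level:
Level 0: 3125
Level 1: 625
Level 2: 125
Level 3: 25
Level 4: 5
Level 5: 1

The root is level 0 and the size-1 base case is level 5 (the tree spans levels 0 through 5, i.e. 6 levels counting the root), so the depth is the number of divisions: log_5(3125) = 5

The recursion tree depth is log_5(3125) = 5. At each level, the problem size is divided by 5, so it takes 5 divisions to reduce to a base case of size 1. The algorithm makes 2 recursive calls at each level.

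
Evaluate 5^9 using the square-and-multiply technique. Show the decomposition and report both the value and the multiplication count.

Computing 5^9 by squaring (build up from 5^1; each line after the first costs one multiplication):

5^1 = 5
5^2 = (5^1)^2 = 5^2 = 25
5^4 = (5^2)^2 = 25^2 = 625
5^8 = (5^4)^2 = 625^2 = 390625
5^9 = 5 * 5^8 = 5 * 390625 = 1953125

Result: 1953125
Multiplications needed: 4 (4 lines after 5^1)

5^9 = 1953125. Using exponentiation by squaring, this requires 4 multiplications. The key idea: if the exponent is even, square the half-power; if odd, multiply by the base once.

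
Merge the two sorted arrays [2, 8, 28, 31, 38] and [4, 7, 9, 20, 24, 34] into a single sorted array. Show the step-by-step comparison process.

Merging process:

Compare 2 vs 4: take 2 from left. Merged: [2]
Compare 8 vs 4: take 4 from right. Merged: [2, 4]
Compare 8 vs 7: take 7 from right. Merged: [2, 4, 7]
Compare 8 vs 9: take 8 from left. Merged: [2, 4, 7, 8]
Compare 28 vs 9: take 9 from right. Merged: [2, 4, 7, 8, 9]
Compare 28 vs 20: take 20 from right. Merged: [2, 4, 7, 8, 9, 20]
Compare 28 vs 24: take 24 from right. Merged: [2, 4, 7, 8, 9, 20, 24]
Compare 28 vs 34: take 28 from left. Merged: [2, 4, 7, 8, 9, 20, 24, 28]
Compare 31 vs 34: take 31 from left. Merged: [2, 4, 7, 8, 9, 20, 24, 28, 31]
Compare 38 vs 34: take 34 from right. Merged: [2, 4, 7, 8, 9, 20, 24, 28, 31, 34]
Append remaining from left: [38]. Merged: [2, 4, 7, 8, 9, 20, 24, 28, 31, 34, 38]

Final merged array: [2, 4, 7, 8, 9, 20, 24, 28, 31, 34, 38]
Total comparisons: 10

The merged array is [2, 4, 7, 8, 9, 20, 24, 28, 31, 34, 38], requiring 10 comparisons. The merge step runs in O(n) time where n is the total number of elements.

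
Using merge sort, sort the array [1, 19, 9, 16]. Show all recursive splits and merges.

Merge sort trace:

Split: [1, 19, 9, 16] -> [1, 19] and [9, 16]
  Split: [1, 19] -> [1] and [19]
  Merge: [1] + [19] -> [1, 19]
  Split: [9, 16] -> [9] and [16]
  Merge: [9] + [16] -> [9, 16]
Merge: [1, 19] + [9, 16] -> [1, 9, 16, 19]

Final sorted array: [1, 9, 16, 19]

The merge sort proceeds by recursively splitting the array and merging sorted halves.
After all merges, the sorted array is [1, 9, 16, 19].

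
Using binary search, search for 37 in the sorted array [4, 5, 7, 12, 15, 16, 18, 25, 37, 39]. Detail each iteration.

Binary search for 37 in [4, 5, 7, 12, 15, 16, 18, 25, 37, 39]:

lo=0, hi=9, mid=4, arr[mid]=15 -> 15 < 37, search right half
lo=5, hi=9, mid=7, arr[mid]=25 -> 25 < 37, search right half
lo=8, hi=9, mid=8, arr[mid]=37 -> Found target at index 8!

Binary search finds 37 at index 8 after 3 comparisons. The search repeatedly halves the search space by comparing with the middle element.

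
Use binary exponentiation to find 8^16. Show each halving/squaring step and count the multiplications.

Computing 8^16 by squaring (build up from 8^1; each line after the first costs one multiplication):

8^1 = 8
8^2 = (8^1)^2 = 8^2 = 64
8^4 = (8^2)^2 = 64^2 = 4096
8^8 = (8^4)^2 = 4096^2 = 16777216
8^16 = (8^8)^2 = 16777216^2 = 281474976710656

Result: 281474976710656
Multiplications needed: 4 (4 lines after 8^1)

8^16 = 281474976710656. Using exponentiation by squaring, this requires 4 multiplications. The key idea: if the exponent is even, square the half-power; if odd, multiply by the base once.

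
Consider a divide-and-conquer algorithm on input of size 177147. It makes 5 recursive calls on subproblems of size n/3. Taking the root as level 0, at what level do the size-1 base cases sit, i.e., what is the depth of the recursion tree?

For divide and conquer with division factor 3:

Problem sizes at each level:
Level 0: 177147
Level 1: 59049
Level 2: 19683
Level 3: 6561
Level 4: 2187
Level 5: 729
Level 6: 243
Level 7: 81
Level 8: 27
Level 9: 9
Level 10: 3
Level 11: 1

The root is level 0 and the size-1 base case is level 11 (the tree spans levels 0 through 11, i.e. 12 levels counting the root), so the depth is the number of divisions: log_3(177147) = 11

The recursion tree depth is log_3(177147) = 11. At each level, the problem size is divided by 3, so it takes 11 divisions to reduce to a base case of size 1. The algorithm makes 5 recursive calls at each level.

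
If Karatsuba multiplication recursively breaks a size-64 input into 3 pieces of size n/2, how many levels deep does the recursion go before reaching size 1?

For divide and conquer with division factor 2:

Problem sizes at each level:
Level 0: 64
Level 1: 32
Level 2: 16
Level 3: 8
Level 4: 4
Level 5: 2
Level 6: 1

The root is level 0 and the size-1 base case is level 6 (the tree spans levels 0 through 6, i.e. 7 levels counting the root), so the depth is the number of divisions: log_2(64) = 6

The recursion tree depth is log_2(64) = 6. At each level, the problem size is divided by 2, so it takes 6 divisions to reduce to a base case of size 1. The algorithm makes 3 recursive calls at each level.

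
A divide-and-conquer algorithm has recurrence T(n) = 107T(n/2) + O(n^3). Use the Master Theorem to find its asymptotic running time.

Master Theorem for T(n) = 107T(n/2) + O(n^3):

a = 107, b = 2, c = 3
log_b(a) = log_2(107) = 6.7415

Case 1: c = 3 < log_2(107) = 6.7415
T(n) = O(n^(log_2 107))

For T(n) = 107T(n/2) + O(n^3): log_2(107) = 6.7415. This is Case 1 of the Master Theorem (c < log_b(a), work dominated by leaves), giving O(n^(log_2 107)).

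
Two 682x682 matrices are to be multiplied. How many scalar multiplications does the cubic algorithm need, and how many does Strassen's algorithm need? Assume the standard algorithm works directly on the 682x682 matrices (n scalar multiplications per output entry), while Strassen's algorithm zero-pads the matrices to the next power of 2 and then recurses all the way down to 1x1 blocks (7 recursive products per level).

Matrix multiplication for 682x682 matrices:

Strassen's algorithm requires power-of-2 dimensions. Pad 682x682 to 1024x1024 (next power of 2).

Standard algorithm: 682^3 = 317214568 multiplications
Strassen's algorithm: 7^(log2(1024)) = 7^10 = 282475249 multiplications
Savings: 317214568 - 282475249 = 34739319 multiplications

Standard: 317214568 multiplications (682^3). Strassen: 282475249 multiplications (7^10, after padding to 1024x1024). Strassen reduces 8 recursive multiplications to 7 at each level.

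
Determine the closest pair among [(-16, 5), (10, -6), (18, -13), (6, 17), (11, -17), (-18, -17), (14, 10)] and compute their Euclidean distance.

Computing all pairwise distances among 7 points:

d((-16, 5), (10, -6)) = 28.2312
d((-16, 5), (18, -13)) = 38.4708
d((-16, 5), (6, 17)) = 25.0599
d((-16, 5), (11, -17)) = 34.8281
d((-16, 5), (-18, -17)) = 22.0907
d((-16, 5), (14, 10)) = 30.4138
d((10, -6), (18, -13)) = 10.6301
d((10, -6), (6, 17)) = 23.3452
d((10, -6), (11, -17)) = 11.0454
d((10, -6), (-18, -17)) = 30.0832
d((10, -6), (14, 10)) = 16.4924
d((18, -13), (6, 17)) = 32.311
d((18, -13), (11, -17)) = 8.0623 <-- minimum
d((18, -13), (-18, -17)) = 36.2215
d((18, -13), (14, 10)) = 23.3452
d((6, 17), (11, -17)) = 34.3657
d((6, 17), (-18, -17)) = 41.6173
d((6, 17), (14, 10)) = 10.6301
d((11, -17), (-18, -17)) = 29.0
d((11, -17), (14, 10)) = 27.1662
d((-18, -17), (14, 10)) = 41.8688

Closest pair: (18, -13) and (11, -17) with distance 8.0623

The closest pair is (18, -13) and (11, -17) with Euclidean distance 8.0623. For 7 points, brute-force pairwise comparison is shown above. For large n, the divide-and-conquer algorithm (sort by x, recurse on halves, check the dividing strip) achieves O(n log n).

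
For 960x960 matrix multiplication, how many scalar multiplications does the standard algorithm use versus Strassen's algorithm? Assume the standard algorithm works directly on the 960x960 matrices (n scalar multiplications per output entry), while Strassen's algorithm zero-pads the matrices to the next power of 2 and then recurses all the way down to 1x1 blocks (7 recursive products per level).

Matrix multiplication for 960x960 matrices:

Strassen's algorithm requires power-of-2 dimensions. Pad 960x960 to 1024x1024 (next power of 2).

Standard algorithm: 960^3 = 884736000 multiplications
Strassen's algorithm: 7^(log2(1024)) = 7^10 = 282475249 multiplications
Savings: 884736000 - 282475249 = 602260751 multiplications

Standard: 884736000 multiplications (960^3). Strassen: 282475249 multiplications (7^10, after padding to 1024x1024). Strassen reduces 8 recursive multiplications to 7 at each level.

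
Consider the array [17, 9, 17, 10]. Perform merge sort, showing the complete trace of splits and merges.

Merge sort trace:

Split: [17, 9, 17, 10] -> [17, 9] and [17, 10]
  Split: [17, 9] -> [17] and [9]
  Merge: [17] + [9] -> [9, 17]
  Split: [17, 10] -> [17] and [10]
  Merge: [17] + [10] -> [10, 17]
Merge: [9, 17] + [10, 17] -> [9, 10, 17, 17]

Final sorted array: [9, 10, 17, 17]

The merge sort proceeds by recursively splitting the array and merging sorted halves.
After all merges, the sorted array is [9, 10, 17, 17].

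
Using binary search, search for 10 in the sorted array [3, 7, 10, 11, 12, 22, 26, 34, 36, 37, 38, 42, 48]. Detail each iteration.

Binary search for 10 in [3, 7, 10, 11, 12, 22, 26, 34, 36, 37, 38, 42, 48]:

lo=0, hi=12, mid=6, arr[mid]=26 -> 26 > 10, search left half
lo=0, hi=5, mid=2, arr[mid]=10 -> Found target at index 2!

Binary search finds 10 at index 2 after 2 comparisons. The search repeatedly halves the search space by comparing with the middle element.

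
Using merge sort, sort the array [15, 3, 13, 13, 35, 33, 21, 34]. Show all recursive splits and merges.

Merge sort trace:

Split: [15, 3, 13, 13, 35, 33, 21, 34] -> [15, 3, 13, 13] and [35, 33, 21, 34]
  Split: [15, 3, 13, 13] -> [15, 3] and [13, 13]
    Split: [15, 3] -> [15] and [3]
    Merge: [15] + [3] -> [3, 15]
    Split: [13, 13] -> [13] and [13]
    Merge: [13] + [13] -> [13, 13]
  Merge: [3, 15] + [13, 13] -> [3, 13, 13, 15]
  Split: [35, 33, 21, 34] -> [35, 33] and [21, 34]
    Split: [35, 33] -> [35] and [33]
    Merge: [35] + [33] -> [33, 35]
    Split: [21, 34] -> [21] and [34]
    Merge: [21] + [34] -> [21, 34]
  Merge: [33, 35] + [21, 34] -> [21, 33, 34, 35]
Merge: [3, 13, 13, 15] + [21, 33, 34, 35] -> [3, 13, 13, 15, 21, 33, 34, 35]

Final sorted array: [3, 13, 13, 15, 21, 33, 34, 35]

The merge sort proceeds by recursively splitting the array and merging sorted halves.
After all merges, the sorted array is [3, 13, 13, 15, 21, 33, 34, 35].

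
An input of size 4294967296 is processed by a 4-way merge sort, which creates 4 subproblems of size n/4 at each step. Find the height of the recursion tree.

For divide and conquer with division factor 4:

Problem sizes at each level:
Level 0: 4294967296
Level 1: 1073741824
Level 2: 268435456
Level 3: 67108864
Level 4: 16777216
Level 5: 4194304
Level 6: 1048576
Level 7: 262144
Level 8: 65536
Level 9: 16384
Level 10: 4096
Level 11: 1024
Level 12: 256
Level 13: 64
Level 14: 16
Level 15: 4
Level 16: 1

The root is level 0 and the size-1 base case is level 16 (the tree spans levels 0 through 16, i.e. 17 levels counting the root), so the depth is the number of divisions: log_4(4294967296) = 16

The recursion tree depth is log_4(4294967296) = 16. At each level, the problem size is divided by 4, so it takes 16 divisions to reduce to a base case of size 1. The algorithm makes 4 recursive calls at each level.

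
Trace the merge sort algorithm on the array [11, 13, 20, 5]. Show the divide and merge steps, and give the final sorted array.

Merge sort trace:

Split: [11, 13, 20, 5] -> [11, 13] and [20, 5]
  Split: [11, 13] -> [11] and [13]
  Merge: [11] + [13] -> [11, 13]
  Split: [20, 5] -> [20] and [5]
  Merge: [20] + [5] -> [5, 20]
Merge: [11, 13] + [5, 20] -> [5, 11, 13, 20]

Final sorted array: [5, 11, 13, 20]

The merge sort proceeds by recursively splitting the array and merging sorted halves.
After all merges, the sorted array is [5, 11, 13, 20].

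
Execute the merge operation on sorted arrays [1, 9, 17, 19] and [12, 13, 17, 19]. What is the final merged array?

Merging process:

Compare 1 vs 12: take 1 from left. Merged: [1]
Compare 9 vs 12: take 9 from left. Merged: [1, 9]
Compare 17 vs 12: take 12 from right. Merged: [1, 9, 12]
Compare 17 vs 13: take 13 from right. Merged: [1, 9, 12, 13]
Compare 17 vs 17: take 17 from left. Merged: [1, 9, 12, 13, 17]
Compare 19 vs 17: take 17 from right. Merged: [1, 9, 12, 13, 17, 17]
Compare 19 vs 19: take 19 from left. Merged: [1, 9, 12, 13, 17, 17, 19]
Append remaining from right: [19]. Merged: [1, 9, 12, 13, 17, 17, 19, 19]

Final merged array: [1, 9, 12, 13, 17, 17, 19, 19]
Total comparisons: 7

The merged array is [1, 9, 12, 13, 17, 17, 19, 19], requiring 7 comparisons. The merge step runs in O(n) time where n is the total number of elements.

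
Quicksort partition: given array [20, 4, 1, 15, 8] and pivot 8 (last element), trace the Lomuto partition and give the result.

Lomuto partition with pivot = 8:

Initial array: [20, 4, 1, 15, 8]

arr[0]=20 > 8: no swap
arr[1]=4 <= 8: swap with position 0, array becomes [4, 20, 1, 15, 8]
arr[2]=1 <= 8: swap with position 1, array becomes [4, 1, 20, 15, 8]
arr[3]=15 > 8: no swap

Place pivot at position 2: [4, 1, 8, 15, 20]
Pivot position: 2

After partitioning with pivot 8, the array becomes [4, 1, 8, 15, 20]. The pivot is placed at index 2. All elements to the left of the pivot are <= 8, and all elements to the right are > 8.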